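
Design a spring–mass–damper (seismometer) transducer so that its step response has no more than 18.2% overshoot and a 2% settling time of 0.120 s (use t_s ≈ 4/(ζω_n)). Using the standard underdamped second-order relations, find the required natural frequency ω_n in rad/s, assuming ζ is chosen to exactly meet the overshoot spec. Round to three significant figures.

ω_n ≈ 69.9 rad/s

Inverting the overshoot relation: ζ = |ln 0.182|/√(π² + ln²0.182) = 0.477.
Then ω_n = 4/(ζ t_s) = 4/(0.477 × 0.120) = 69.9 rad/s.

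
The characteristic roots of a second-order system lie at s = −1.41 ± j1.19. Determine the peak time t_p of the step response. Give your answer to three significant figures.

t_p ≈ 2.64 s

t_p = π/ω_d with ω_d = 1.19 (the imaginary part), so t_p = 2.64 s.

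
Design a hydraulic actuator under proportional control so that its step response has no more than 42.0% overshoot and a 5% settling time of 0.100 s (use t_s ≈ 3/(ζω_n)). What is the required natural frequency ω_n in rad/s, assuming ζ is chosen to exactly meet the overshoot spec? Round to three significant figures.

ω_n ≈ 113 rad/s

Inverting the overshoot relation: ζ = |ln 0.420|/√(π² + ln²0.420) = 0.266.
Then ω_n = 3/(ζ t_s) = 3/(0.266 × 0.100) = 113 rad/s.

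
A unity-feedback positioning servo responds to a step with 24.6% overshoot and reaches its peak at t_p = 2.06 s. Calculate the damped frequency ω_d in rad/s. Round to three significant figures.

t_p = π/ω_d, so ω_d = π/2.06 = 1.53 rad/s.

ω_d ≈ 1.53 rad/s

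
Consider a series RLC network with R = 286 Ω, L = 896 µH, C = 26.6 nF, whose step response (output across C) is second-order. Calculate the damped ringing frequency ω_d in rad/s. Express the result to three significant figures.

For a series RLC circuit (capacitor voltage as output), ω_n = 1/√(LC) = 1/√(896 µH · 26.6 nF) = 205000 rad/s.
ζ = (R/2)·√(C/L) = (286/2)·√(26.6 nF/896 µH) = 0.779.
ω_d = 205000·√(1 − 0.779²) = 128000 rad/s.

ω_d ≈ 128000 rad/s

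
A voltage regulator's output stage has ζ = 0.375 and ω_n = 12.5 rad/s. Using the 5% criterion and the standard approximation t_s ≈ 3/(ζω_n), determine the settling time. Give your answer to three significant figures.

t_s ≈ 3/(ζω_n) = 3/(0.375 × 12.5) = 0.640 s.

t_s ≈ 0.640 s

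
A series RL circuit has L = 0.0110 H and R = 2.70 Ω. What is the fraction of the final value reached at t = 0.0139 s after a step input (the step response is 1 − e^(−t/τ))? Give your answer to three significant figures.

τ = L/R = 0.0110/2.70 = 0.00407 s.
y(t)/y_∞ = 1 − e^(−t/τ) = 1 − e^(−0.0139/0.00407) = 1 − e^(−3.41) = 0.967.

y/y_∞ ≈ 0.967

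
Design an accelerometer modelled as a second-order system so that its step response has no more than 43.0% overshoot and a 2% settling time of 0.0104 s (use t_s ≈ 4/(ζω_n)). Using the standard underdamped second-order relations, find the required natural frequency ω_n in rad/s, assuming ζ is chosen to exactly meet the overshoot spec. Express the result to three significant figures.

Inverting the overshoot relation: ζ = |ln 0.430|/√(π² + ln²0.430) = 0.259.
Then ω_n = 4/(ζ t_s) = 4/(0.259 × 0.0104) = 1480 rad/s.

ω_n ≈ 1480 rad/s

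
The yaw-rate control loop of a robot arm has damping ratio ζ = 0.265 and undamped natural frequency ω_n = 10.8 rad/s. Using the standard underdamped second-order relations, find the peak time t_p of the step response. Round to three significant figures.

The damped frequency is ω_d = ω_n√(1−ζ²) = 10.8·√(1−0.0702) = 10.4 rad/s.
Peak time t_p = π/ω_d = π/10.4 = 0.302 s.

t_p ≈ 0.302 s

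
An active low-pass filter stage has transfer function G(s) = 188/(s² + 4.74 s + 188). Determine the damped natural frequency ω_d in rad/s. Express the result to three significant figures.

Comparing the denominator to s² + 2ζω_n s + ω_n²: ω_n = √188 = 13.7 rad/s, and 2ζω_n = 4.74 so ζ = 4.74/(2·13.7) = 0.173.
ω_d = ω_n√(1−ζ²) = 13.5 rad/s.

ω_d ≈ 13.5 rad/s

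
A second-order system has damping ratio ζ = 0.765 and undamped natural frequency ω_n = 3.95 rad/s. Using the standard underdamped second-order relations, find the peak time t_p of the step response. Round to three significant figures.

t_p ≈ 1.23 s

The damped frequency is ω_d = ω_n√(1−ζ²) = 3.95·√(1−0.585) = 2.54 rad/s.
Peak time t_p = π/ω_d = π/2.54 = 1.23 s.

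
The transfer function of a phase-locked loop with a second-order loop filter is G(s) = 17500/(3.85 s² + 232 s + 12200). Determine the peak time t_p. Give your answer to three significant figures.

Dividing through by 3.85: denominator becomes s² + 60.26 s + 3169.
So ω_n = √3169 = 56.3 rad/s and ζ = 60.26/(2·56.3) = 0.535.
ω_d = 56.3·√(1 − 0.535²) = 47.6 rad/s. t_p = π/ω_d = 0.0661 s.

t_p ≈ 0.0661 s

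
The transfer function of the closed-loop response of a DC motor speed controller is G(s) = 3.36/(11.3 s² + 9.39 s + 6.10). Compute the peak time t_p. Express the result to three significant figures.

Dividing through by 11.3: denominator becomes s² + 0.8310 s + 0.5398.
So ω_n = √0.5398 = 0.735 rad/s and ζ = 0.8310/(2·0.735) = 0.565.
ω_d = 0.735·√(1 − 0.565²) = 0.606 rad/s. t_p = π/ω_d = 5.18 s.

t_p ≈ 5.18 s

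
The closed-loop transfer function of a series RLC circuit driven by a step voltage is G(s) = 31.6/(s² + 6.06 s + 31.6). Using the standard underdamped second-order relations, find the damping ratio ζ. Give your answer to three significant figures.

Comparing the denominator to s² + 2ζω_n s + ω_n²: ω_n = √31.6 = 5.62 rad/s, and 2ζω_n = 6.06 so ζ = 6.06/(2·5.62) = 0.539.

ζ ≈ 0.539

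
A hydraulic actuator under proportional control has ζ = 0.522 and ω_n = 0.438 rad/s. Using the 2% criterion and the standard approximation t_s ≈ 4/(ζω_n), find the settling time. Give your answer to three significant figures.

t_s ≈ 4/(ζω_n) = 4/(0.522 × 0.438) = 17.5 s.

t_s ≈ 17.5 s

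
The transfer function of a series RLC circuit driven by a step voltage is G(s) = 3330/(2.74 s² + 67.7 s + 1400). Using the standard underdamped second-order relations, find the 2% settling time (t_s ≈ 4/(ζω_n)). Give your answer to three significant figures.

t_s ≈ 0.324 s

Dividing through by 2.74: denominator becomes s² + 24.71 s + 510.9.
So ω_n = √510.9 = 22.6 rad/s and ζ = 24.71/(2·22.6) = 0.547.
t_s ≈ 4/(ζω_n) = 0.324 s.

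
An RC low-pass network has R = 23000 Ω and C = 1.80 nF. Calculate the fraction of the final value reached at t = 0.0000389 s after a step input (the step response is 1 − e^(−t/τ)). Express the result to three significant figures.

y/y_∞ ≈ 0.609

τ = RC = 23000 × 1.80 nF = 0.0000414 s.
y(t)/y_∞ = 1 − e^(−t/τ) = 1 − e^(−0.0000389/0.0000414) = 1 − e^(−0.940) = 0.609.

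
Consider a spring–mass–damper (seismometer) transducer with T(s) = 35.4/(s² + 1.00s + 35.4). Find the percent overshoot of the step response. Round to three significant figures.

%OS ≈ 76.7%

Comparing the denominator to s² + 2ζω_n s + ω_n²: ω_n = √35.4 = 5.95 rad/s, and 2ζω_n = 1.00 so ζ = 1.00/(2·5.95) = 0.0840.
%OS = 100·exp(−πζ/√(1−ζ²)) = 76.7%.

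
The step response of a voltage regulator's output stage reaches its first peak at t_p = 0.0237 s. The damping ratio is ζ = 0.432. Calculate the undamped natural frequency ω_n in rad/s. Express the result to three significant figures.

ω_n ≈ 147 rad/s

Peak time t_p = π/ω_d, so ω_d = π/t_p = π/0.0237 = 133 rad/s.
ω_n = ω_d/√(1−ζ²) = 133/√0.813 = 147 rad/s.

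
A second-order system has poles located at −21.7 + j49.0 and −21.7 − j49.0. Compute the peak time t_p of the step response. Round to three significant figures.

t_p ≈ 0.0641 s

t_p = π/ω_d with ω_d = 49.0 (the imaginary part), so t_p = 0.0641 s.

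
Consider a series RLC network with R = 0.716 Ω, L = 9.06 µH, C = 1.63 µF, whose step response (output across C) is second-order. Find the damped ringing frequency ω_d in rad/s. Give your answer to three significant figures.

ω_d ≈ 257000 rad/s

For a series RLC circuit (capacitor voltage as output), ω_n = 1/√(LC) = 1/√(9.06 µH · 1.63 µF) = 260000 rad/s.
ζ = (R/2)·√(C/L) = (0.716/2)·√(1.63 µF/9.06 µH) = 0.152.
ω_d = ω_n√(1−ζ²) = 257000 rad/s.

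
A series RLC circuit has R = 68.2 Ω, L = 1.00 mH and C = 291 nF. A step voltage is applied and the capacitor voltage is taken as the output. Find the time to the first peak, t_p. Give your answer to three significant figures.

t_p ≈ 0.0000659 s

For a series RLC circuit (capacitor voltage as output), ω_n = 1/√(LC) = 1/√(1.00 mH · 291 nF) = 58600 rad/s.
ζ = (R/2)·√(C/L) = (68.2/2)·√(291 nF/1.00 mH) = 0.582.
ω_d = ω_n√(1−ζ²) = 47700 rad/s. t_p = π/ω_d = 0.0000659 s.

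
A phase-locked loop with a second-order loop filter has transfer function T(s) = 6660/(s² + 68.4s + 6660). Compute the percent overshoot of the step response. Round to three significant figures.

Comparing the denominator to s² + 2ζω_n s + ω_n²: ω_n = √6660 = 81.6 rad/s, and 2ζω_n = 68.4 so ζ = 68.4/(2·81.6) = 0.419.
Overshoot: exp(−π·0.419/√(1−0.419²)) = 0.235, i.e. 23.5%.

%OS ≈ 23.5%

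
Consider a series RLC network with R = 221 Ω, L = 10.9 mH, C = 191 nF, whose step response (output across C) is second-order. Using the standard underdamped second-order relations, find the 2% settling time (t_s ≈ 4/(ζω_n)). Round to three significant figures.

For a series RLC circuit (capacitor voltage as output), ω_n = 1/√(LC) = 1/√(10.9 mH · 191 nF) = 21900 rad/s.
ζ = (R/2)·√(C/L) = (221/2)·√(191 nF/10.9 mH) = 0.463.
t_s ≈ 4/(ζω_n) = 0.000395 s.

t_s ≈ 0.000395 s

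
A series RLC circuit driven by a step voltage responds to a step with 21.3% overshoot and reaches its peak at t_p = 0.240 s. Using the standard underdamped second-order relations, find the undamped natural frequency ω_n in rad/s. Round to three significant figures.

ζ from %OS: ζ = |ln 0.213|/√(π²+ln²0.213) = 0.442.
t_p = π/ω_d ⇒ ω_d = 13.1 rad/s; then ω_n = ω_d/√(1−ζ²) = 14.6 rad/s.

ω_n ≈ 14.6 rad/s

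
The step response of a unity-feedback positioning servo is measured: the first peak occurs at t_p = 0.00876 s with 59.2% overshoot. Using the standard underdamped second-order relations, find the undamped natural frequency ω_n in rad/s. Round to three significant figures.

ζ from %OS: ζ = |ln 0.592|/√(π²+ln²0.592) = 0.165.
t_p = π/ω_d ⇒ ω_d = 359 rad/s; then ω_n = ω_d/√(1−ζ²) = 364 rad/s.

ω_n ≈ 364 rad/s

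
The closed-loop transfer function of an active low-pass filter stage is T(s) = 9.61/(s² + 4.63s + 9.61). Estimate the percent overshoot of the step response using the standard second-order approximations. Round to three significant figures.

%OS ≈ 2.94%

Matching coefficients with s² + 2ζω_n s + ω_n² gives ω_n² = 9.61 ⇒ ω_n = 3.10 rad/s, and ζ = 4.63/(2ω_n) = 0.747.
%OS = 100 e^{−πζ/√(1−ζ²)} with ζ = 0.747 gives 2.94%.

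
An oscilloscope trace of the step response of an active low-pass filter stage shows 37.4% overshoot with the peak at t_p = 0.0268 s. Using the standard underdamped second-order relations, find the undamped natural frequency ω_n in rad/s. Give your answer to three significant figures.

The overshoot fixes ζ = −ln(OS)/√(π²+ln²(OS)) = 0.299.
From t_p = π/ω_d, ω_d = π/0.0268 = 117 rad/s, so ω_n = ω_d/√(1−ζ²) = 123 rad/s.

ω_n ≈ 123 rad/s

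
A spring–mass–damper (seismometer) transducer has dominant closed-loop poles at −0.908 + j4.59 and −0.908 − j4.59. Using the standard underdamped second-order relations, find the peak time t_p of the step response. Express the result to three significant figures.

t_p = π/ω_d with ω_d = 4.59 (the imaginary part), so t_p = 0.684 s.

t_p ≈ 0.684 s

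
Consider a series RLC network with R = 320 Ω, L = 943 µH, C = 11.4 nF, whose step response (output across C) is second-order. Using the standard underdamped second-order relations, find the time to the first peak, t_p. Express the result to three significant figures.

For a series RLC circuit (capacitor voltage as output), ω_n = 1/√(LC) = 1/√(943 µH · 11.4 nF) = 305000 rad/s.
ζ = (R/2)·√(C/L) = (320/2)·√(11.4 nF/943 µH) = 0.556.
ω_d = 305000·√(1 − 0.556²) = 253000 rad/s. t_p = π/ω_d = 0.0000124 s.

t_p ≈ 0.0000124 s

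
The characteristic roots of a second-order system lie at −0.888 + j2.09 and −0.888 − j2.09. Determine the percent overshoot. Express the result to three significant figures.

The poles are at −σ ± jω_d with σ = 0.888 and ω_d = 2.09, so ω_n = √(σ²+ω_d²) = 2.27 rad/s and ζ = σ/ω_n = 0.391.
Overshoot: exp(−π·0.391/√(1−0.391²)) = 0.263, i.e. 26.3%.

%OS ≈ 26.3%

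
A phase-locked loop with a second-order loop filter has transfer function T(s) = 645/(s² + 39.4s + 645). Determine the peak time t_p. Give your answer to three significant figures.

t_p ≈ 0.196 s

ω_n = √645 = 25.4 rad/s; ζ = 39.4/(2·25.4) = 0.776.
ω_d = ω_n√(1−ζ²) = 16.0 rad/s. Then t_p = π/ω_d = 0.196 s.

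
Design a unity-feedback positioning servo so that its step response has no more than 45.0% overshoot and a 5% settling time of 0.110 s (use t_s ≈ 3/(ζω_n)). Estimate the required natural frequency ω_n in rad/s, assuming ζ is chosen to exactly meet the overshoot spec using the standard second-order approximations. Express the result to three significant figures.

From %OS = 100·exp(−πζ/√(1−ζ²)), invert to get ζ = −ln(OS)/√(π² + ln²(OS)) with OS = 0.450.
−ln 0.450 = 0.7985, so ζ = 0.7985/√(π² + 0.6376) = 0.246.
From t_s ≈ 3/(ζω_n): ω_n = 3/(ζ·t_s) = 3/(0.246·0.110) = 111 rad/s.

ω_n ≈ 111 rad/s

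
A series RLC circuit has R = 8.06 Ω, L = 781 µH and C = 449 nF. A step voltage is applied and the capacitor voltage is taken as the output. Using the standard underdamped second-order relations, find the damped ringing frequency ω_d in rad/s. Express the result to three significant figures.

For a series RLC circuit (capacitor voltage as output), ω_n = 1/√(LC) = 1/√(781 µH · 449 nF) = 53400 rad/s.
ζ = (R/2)·√(C/L) = (8.06/2)·√(449 nF/781 µH) = 0.0966.
ω_d = 53400·√(1 − 0.0966²) = 53200 rad/s.

ω_d ≈ 53200 rad/s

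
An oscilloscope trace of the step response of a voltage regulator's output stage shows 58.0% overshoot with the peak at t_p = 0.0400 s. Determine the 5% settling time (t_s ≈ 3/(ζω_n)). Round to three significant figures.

t_s ≈ 0.220 s

ζ from %OS: ζ = |ln 0.580|/√(π²+ln²0.580) = 0.171.
t_p = π/ω_d ⇒ ω_d = 78.5 rad/s; then ω_n = ω_d/√(1−ζ²) = 79.7 rad/s.
t_s ≈ 3/(ζω_n) = 3/(0.171·79.7) = 0.220 s.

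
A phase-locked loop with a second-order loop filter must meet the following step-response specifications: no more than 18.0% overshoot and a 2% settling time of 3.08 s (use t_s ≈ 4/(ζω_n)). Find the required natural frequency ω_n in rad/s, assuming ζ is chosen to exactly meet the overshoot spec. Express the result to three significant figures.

Inverting the overshoot relation: ζ = |ln 0.180|/√(π² + ln²0.180) = 0.479.
From t_s ≈ 4/(ζω_n): ω_n = 4/(ζ·t_s) = 4/(0.479·3.08) = 2.71 rad/s.

ω_n ≈ 2.71 rad/s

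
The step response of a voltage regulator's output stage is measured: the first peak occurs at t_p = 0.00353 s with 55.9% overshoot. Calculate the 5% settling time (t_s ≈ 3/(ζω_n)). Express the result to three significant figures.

From the overshoot, ζ = −ln(OS)/√(π²+ln²(OS)) = 0.182.
t_p = π/ω_d ⇒ ω_d = 890 rad/s; then ω_n = ω_d/√(1−ζ²) = 905 rad/s.
t_s ≈ 3/(ζω_n) = 3/(0.182·905) = 0.0182 s.

t_s ≈ 0.0182 s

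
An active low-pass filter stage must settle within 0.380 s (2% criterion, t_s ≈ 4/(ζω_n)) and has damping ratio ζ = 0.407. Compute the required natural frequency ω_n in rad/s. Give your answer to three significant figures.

ω_n ≈ 25.9 rad/s

Rearranging t_s ≈ 4/(ζω_n) gives ω_n = 4/(ζ·t_s) = 4/(0.407 × 0.380) = 25.9 rad/s.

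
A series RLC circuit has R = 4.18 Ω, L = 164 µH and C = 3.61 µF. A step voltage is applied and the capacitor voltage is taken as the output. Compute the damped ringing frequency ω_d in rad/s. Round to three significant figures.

For a series RLC circuit (capacitor voltage as output), ω_n = 1/√(LC) = 1/√(164 µH · 3.61 µF) = 41100 rad/s.
ζ = (R/2)·√(C/L) = (4.18/2)·√(3.61 µF/164 µH) = 0.310.
ω_d = 41100·√(1 − 0.310²) = 39100 rad/s.

ω_d ≈ 39100 rad/s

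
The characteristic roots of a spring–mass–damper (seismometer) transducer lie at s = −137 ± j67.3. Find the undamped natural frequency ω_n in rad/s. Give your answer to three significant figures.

|pole| = ω_n = √(137² + 67.3²) = 153 rad/s; ζ = cos θ = σ/ω_n = 0.898.

ω_n ≈ 153 rad/s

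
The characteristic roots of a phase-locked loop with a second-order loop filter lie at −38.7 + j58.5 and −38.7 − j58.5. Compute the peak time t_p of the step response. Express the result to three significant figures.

t_p = π/ω_d with ω_d = 58.5 (the imaginary part), so t_p = 0.0537 s.

t_p ≈ 0.0537 s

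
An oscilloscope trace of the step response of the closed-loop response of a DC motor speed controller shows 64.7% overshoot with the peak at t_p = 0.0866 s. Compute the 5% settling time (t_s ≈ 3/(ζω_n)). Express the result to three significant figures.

t_s ≈ 0.597 s

ζ from %OS: ζ = |ln 0.647|/√(π²+ln²0.647) = 0.137.
From t_p = π/ω_d, ω_d = π/0.0866 = 36.3 rad/s, so ω_n = ω_d/√(1−ζ²) = 36.6 rad/s.
t_s ≈ 3/(ζω_n) = 3/(0.137·36.6) = 0.597 s.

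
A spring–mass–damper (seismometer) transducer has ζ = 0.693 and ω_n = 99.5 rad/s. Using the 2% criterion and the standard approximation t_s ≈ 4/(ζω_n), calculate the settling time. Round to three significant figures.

t_s ≈ 0.0580 s

t_s ≈ 4/(ζω_n) = 4/(0.693 × 99.5) = 0.0580 s.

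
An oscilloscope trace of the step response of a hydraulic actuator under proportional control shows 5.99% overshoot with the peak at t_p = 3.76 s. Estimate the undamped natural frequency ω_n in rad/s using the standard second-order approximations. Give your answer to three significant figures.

ω_n ≈ 1.12 rad/s

The overshoot fixes ζ = −ln(OS)/√(π²+ln²(OS)) = 0.667.
t_p = π/ω_d ⇒ ω_d = 0.836 rad/s; then ω_n = ω_d/√(1−ζ²) = 1.12 rad/s.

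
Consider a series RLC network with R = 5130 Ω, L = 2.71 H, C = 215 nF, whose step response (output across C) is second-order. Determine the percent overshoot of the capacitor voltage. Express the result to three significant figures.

For a series RLC circuit (capacitor voltage as output), ω_n = 1/√(LC) = 1/√(2.71 H · 215 nF) = 1310 rad/s.
ζ = (R/2)·√(C/L) = (5130/2)·√(215 nF/2.71 H) = 0.722.
%OS = 100 e^{−πζ/√(1−ζ²)} with ζ = 0.722 gives 3.75%.

%OS ≈ 3.75%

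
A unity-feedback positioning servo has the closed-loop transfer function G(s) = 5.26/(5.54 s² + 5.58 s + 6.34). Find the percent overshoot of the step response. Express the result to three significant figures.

Dividing through by 5.54: denominator becomes s² + 1.007 s + 1.144.
So ω_n = √1.144 = 1.07 rad/s and ζ = 1.007/(2·1.07) = 0.471.
Overshoot: exp(−π·0.471/√(1−0.471²)) = 0.187, i.e. 18.7%.

%OS ≈ 18.7%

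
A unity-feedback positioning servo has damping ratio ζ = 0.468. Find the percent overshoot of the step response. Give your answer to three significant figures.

%OS ≈ 18.9%

For an underdamped second-order system, %OS = 100·exp(−πζ/√(1−ζ²)).
πζ/√(1−ζ²) = π·0.468/√(1−0.219) = 1.664, so %OS = 100·e^(−1.664) = 18.9%.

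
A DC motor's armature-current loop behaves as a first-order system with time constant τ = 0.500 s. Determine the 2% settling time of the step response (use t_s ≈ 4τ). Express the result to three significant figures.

t_s ≈ 2.00 s

t_s ≈ 4τ = 2.00 s.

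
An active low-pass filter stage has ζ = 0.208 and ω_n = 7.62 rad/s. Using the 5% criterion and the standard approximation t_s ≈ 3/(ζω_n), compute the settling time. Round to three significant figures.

t_s ≈ 3/(ζω_n) = 3/(0.208 × 7.62) = 1.89 s.

t_s ≈ 1.89 s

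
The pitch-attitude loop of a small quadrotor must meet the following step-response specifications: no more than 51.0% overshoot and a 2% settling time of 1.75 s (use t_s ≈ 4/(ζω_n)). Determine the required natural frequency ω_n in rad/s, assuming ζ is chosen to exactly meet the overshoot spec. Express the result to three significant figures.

ω_n ≈ 10.9 rad/s

ζ = −ln(OS)/√(π² + (ln OS)²). With OS = 0.510, ln OS = −0.6733 and ζ = 0.6733/3.213 = 0.210.
From t_s ≈ 4/(ζω_n): ω_n = 4/(ζ·t_s) = 4/(0.210·1.75) = 10.9 rad/s.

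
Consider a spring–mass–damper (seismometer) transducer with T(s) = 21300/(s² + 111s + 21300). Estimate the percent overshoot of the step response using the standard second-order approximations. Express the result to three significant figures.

Comparing the denominator to s² + 2ζω_n s + ω_n²: ω_n = √21300 = 146 rad/s, and 2ζω_n = 111 so ζ = 111/(2·146) = 0.380.
Overshoot: exp(−π·0.380/√(1−0.380²)) = 0.275, i.e. 27.5%.

%OS ≈ 27.5%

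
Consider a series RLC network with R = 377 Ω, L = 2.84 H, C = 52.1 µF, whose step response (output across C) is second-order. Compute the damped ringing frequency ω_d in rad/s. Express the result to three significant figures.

ω_d ≈ 48.5 rad/s

For a series RLC circuit (capacitor voltage as output), ω_n = 1/√(LC) = 1/√(2.84 H · 52.1 µF) = 82.2 rad/s.
ζ = (R/2)·√(C/L) = (377/2)·√(52.1 µF/2.84 H) = 0.807.
ω_d = ω_n√(1−ζ²) = 48.5 rad/s.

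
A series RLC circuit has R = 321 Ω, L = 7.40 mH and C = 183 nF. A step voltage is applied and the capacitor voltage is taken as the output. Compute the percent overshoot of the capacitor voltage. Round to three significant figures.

For a series RLC circuit (capacitor voltage as output), ω_n = 1/√(LC) = 1/√(7.40 mH · 183 nF) = 27200 rad/s.
ζ = (R/2)·√(C/L) = (321/2)·√(183 nF/7.40 mH) = 0.798.
%OS = 100·exp(−πζ/√(1−ζ²)) = 1.56%.

%OS ≈ 1.56%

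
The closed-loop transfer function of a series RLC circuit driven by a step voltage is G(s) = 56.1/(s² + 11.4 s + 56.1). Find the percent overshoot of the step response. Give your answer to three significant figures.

Matching coefficients with s² + 2ζω_n s + ω_n² gives ω_n² = 56.1 ⇒ ω_n = 7.49 rad/s, and ζ = 11.4/(2ω_n) = 0.761.
Overshoot: exp(−π·0.761/√(1−0.761²)) = 0.0251, i.e. 2.51%.

%OS ≈ 2.51%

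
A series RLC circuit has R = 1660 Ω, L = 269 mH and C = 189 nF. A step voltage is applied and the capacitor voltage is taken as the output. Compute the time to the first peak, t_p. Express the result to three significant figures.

t_p ≈ 0.000986 s

For a series RLC circuit (capacitor voltage as output), ω_n = 1/√(LC) = 1/√(269 mH · 189 nF) = 4430 rad/s.
ζ = (R/2)·√(C/L) = (1660/2)·√(189 nF/269 mH) = 0.696.
ω_d = 4430·√(1 − 0.696²) = 3190 rad/s. t_p = π/ω_d = 0.000986 s.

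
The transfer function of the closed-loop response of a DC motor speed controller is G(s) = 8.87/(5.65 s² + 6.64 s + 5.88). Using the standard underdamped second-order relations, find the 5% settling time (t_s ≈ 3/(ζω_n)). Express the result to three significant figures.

Dividing through by 5.65: denominator becomes s² + 1.175 s + 1.041.
So ω_n = √1.041 = 1.02 rad/s and ζ = 1.175/(2·1.02) = 0.576.
t_s ≈ 3/(ζω_n) = 5.11 s.

t_s ≈ 5.11 s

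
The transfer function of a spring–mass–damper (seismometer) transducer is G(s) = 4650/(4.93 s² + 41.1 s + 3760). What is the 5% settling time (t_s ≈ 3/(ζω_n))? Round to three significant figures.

Dividing through by 4.93: denominator becomes s² + 8.337 s + 762.7.
So ω_n = √762.7 = 27.6 rad/s and ζ = 8.337/(2·27.6) = 0.151.
t_s ≈ 3/(ζω_n) = 0.720 s.

t_s ≈ 0.720 s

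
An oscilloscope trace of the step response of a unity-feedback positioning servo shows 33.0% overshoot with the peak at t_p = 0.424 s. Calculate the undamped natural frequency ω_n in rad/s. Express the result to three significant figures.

ω_n ≈ 7.86 rad/s

ζ from %OS: ζ = |ln 0.330|/√(π²+ln²0.330) = 0.333.
From t_p = π/ω_d, ω_d = π/0.424 = 7.41 rad/s, so ω_n = ω_d/√(1−ζ²) = 7.86 rad/s.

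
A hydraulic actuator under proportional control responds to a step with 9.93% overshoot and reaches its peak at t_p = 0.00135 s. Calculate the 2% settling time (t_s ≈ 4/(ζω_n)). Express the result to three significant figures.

ζ from %OS: ζ = |ln 0.0993|/√(π²+ln²0.0993) = 0.592.
From t_p = π/ω_d, ω_d = π/0.00135 = 2330 rad/s, so ω_n = ω_d/√(1−ζ²) = 2890 rad/s.
t_s ≈ 4/(ζω_n) = 4/(0.592·2890) = 0.00234 s.

t_s ≈ 0.00234 s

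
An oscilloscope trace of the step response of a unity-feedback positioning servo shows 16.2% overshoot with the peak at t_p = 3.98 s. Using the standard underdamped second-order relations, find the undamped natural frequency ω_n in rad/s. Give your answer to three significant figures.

ω_n ≈ 0.912 rad/s

From the overshoot, ζ = −ln(OS)/√(π²+ln²(OS)) = 0.501.
t_p = π/ω_d ⇒ ω_d = 0.789 rad/s; then ω_n = ω_d/√(1−ζ²) = 0.912 rad/s.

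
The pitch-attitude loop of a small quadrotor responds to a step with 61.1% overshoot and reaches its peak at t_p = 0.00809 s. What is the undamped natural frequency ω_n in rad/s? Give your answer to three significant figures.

ω_n ≈ 393 rad/s

The overshoot fixes ζ = −ln(OS)/√(π²+ln²(OS)) = 0.155.
From t_p = π/ω_d, ω_d = π/0.00809 = 388 rad/s, so ω_n = ω_d/√(1−ζ²) = 393 rad/s.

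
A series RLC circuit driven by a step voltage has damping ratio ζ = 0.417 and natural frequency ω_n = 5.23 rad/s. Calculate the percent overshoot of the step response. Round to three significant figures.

For an underdamped second-order system, %OS = 100·exp(−πζ/√(1−ζ²)).
πζ/√(1−ζ²) = π·0.417/√(1−0.174) = 1.441, so %OS = 100·e^(−1.441) = 23.7%.

%OS ≈ 23.7%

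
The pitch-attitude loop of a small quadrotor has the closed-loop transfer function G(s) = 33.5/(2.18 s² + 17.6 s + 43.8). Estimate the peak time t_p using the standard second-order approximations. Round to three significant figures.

t_p ≈ 1.61 s

Dividing through by 2.18: denominator becomes s² + 8.073 s + 20.09.
So ω_n = √20.09 = 4.48 rad/s and ζ = 8.073/(2·4.48) = 0.901.
ω_d = 4.48·√(1 − 0.901²) = 1.95 rad/s. t_p = π/ω_d = 1.61 s.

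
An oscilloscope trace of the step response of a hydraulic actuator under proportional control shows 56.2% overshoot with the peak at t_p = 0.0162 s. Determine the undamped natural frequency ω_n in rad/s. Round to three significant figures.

From the overshoot, ζ = −ln(OS)/√(π²+ln²(OS)) = 0.180.
t_p = π/ω_d ⇒ ω_d = 194 rad/s; then ω_n = ω_d/√(1−ζ²) = 197 rad/s.

ω_n ≈ 197 rad/s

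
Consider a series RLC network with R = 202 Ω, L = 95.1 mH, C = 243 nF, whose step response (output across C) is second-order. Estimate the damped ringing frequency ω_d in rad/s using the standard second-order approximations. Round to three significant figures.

ω_d ≈ 6490 rad/s

For a series RLC circuit (capacitor voltage as output), ω_n = 1/√(LC) = 1/√(95.1 mH · 243 nF) = 6580 rad/s.
ζ = (R/2)·√(C/L) = (202/2)·√(243 nF/95.1 mH) = 0.161.
ω_d = 6580·√(1 − 0.161²) = 6490 rad/s.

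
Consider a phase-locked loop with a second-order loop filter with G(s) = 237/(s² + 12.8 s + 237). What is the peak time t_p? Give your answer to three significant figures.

t_p ≈ 0.224 s

Matching coefficients with s² + 2ζω_n s + ω_n² gives ω_n² = 237 ⇒ ω_n = 15.4 rad/s, and ζ = 12.8/(2ω_n) = 0.416.
ω_d = ω_n√(1−ζ²) = 14.0 rad/s. Then t_p = π/ω_d = 0.224 s.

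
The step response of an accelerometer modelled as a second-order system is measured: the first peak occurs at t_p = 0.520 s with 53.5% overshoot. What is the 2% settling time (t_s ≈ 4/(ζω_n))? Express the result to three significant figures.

t_s ≈ 3.33 s

From the overshoot, ζ = −ln(OS)/√(π²+ln²(OS)) = 0.195.
From t_p = π/ω_d, ω_d = π/0.520 = 6.04 rad/s, so ω_n = ω_d/√(1−ζ²) = 6.16 rad/s.
t_s ≈ 4/(ζω_n) = 4/(0.195·6.16) = 3.33 s.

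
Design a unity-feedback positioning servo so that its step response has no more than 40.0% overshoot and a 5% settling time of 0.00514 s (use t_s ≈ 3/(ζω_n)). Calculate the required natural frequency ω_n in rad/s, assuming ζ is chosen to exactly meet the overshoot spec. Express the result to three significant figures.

ω_n ≈ 2080 rad/s

Inverting the overshoot relation: ζ = |ln 0.400|/√(π² + ln²0.400) = 0.280.
From t_s ≈ 3/(ζω_n): ω_n = 3/(ζ·t_s) = 3/(0.280·0.00514) = 2080 rad/s.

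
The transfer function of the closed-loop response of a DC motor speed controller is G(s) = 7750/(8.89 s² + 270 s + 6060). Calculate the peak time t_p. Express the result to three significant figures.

t_p ≈ 0.148 s

Dividing through by 8.89: denominator becomes s² + 30.37 s + 681.7.
So ω_n = √681.7 = 26.1 rad/s and ζ = 30.37/(2·26.1) = 0.582.
The damped frequency ω_d = ω_n√(1−ζ²) = 21.2 rad/s. t_p = π/ω_d = 0.148 s.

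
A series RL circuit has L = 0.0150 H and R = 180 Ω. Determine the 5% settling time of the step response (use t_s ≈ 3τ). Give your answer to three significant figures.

τ = L/R = 0.0150/180 = 0.0000833 s.
t_s ≈ 3τ = 0.000250 s.

t_s ≈ 0.000250 s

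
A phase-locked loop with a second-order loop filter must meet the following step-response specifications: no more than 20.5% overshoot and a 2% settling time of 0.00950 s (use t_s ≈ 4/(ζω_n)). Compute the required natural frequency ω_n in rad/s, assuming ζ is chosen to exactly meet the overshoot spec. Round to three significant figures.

ζ = −ln(OS)/√(π² + (ln OS)²). With OS = 0.205, ln OS = −1.585 and ζ = 1.585/3.519 = 0.450.
Then ω_n = 4/(ζ t_s) = 4/(0.450 × 0.00950) = 935 rad/s.

ω_n ≈ 935 rad/s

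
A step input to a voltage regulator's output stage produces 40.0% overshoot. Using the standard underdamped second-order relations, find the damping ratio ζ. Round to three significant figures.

ζ ≈ 0.280

ζ = −ln(OS)/√(π² + (ln OS)²). With OS = 0.400, ln OS = −0.9163 and ζ = 0.9163/3.272 = 0.280.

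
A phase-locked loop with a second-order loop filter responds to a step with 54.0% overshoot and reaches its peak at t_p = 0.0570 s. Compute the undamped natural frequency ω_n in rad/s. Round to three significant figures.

ω_n ≈ 56.2 rad/s

The overshoot fixes ζ = −ln(OS)/√(π²+ln²(OS)) = 0.192.
From t_p = π/ω_d, ω_d = π/0.0570 = 55.1 rad/s, so ω_n = ω_d/√(1−ζ²) = 56.2 rad/s.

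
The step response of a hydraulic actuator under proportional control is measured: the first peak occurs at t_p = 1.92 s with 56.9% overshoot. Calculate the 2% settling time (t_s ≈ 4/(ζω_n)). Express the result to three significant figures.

From the overshoot, ζ = −ln(OS)/√(π²+ln²(OS)) = 0.177.
t_p = π/ω_d ⇒ ω_d = 1.64 rad/s; then ω_n = ω_d/√(1−ζ²) = 1.66 rad/s.
t_s ≈ 4/(ζω_n) = 4/(0.177·1.66) = 13.6 s.

t_s ≈ 13.6 s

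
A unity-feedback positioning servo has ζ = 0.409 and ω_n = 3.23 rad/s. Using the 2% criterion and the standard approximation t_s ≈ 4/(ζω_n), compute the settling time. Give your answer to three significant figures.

t_s ≈ 3.03 s

t_s ≈ 4/(ζω_n) = 4/(0.409 × 3.23) = 3.03 s.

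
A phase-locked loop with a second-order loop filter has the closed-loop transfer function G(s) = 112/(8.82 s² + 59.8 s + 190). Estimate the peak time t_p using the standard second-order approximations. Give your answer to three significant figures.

Dividing through by 8.82: denominator becomes s² + 6.780 s + 21.54.
So ω_n = √21.54 = 4.64 rad/s and ζ = 6.780/(2·4.64) = 0.730.
ω_d = ω_n√(1−ζ²) = 3.17 rad/s. t_p = π/ω_d = 0.991 s.

t_p ≈ 0.991 s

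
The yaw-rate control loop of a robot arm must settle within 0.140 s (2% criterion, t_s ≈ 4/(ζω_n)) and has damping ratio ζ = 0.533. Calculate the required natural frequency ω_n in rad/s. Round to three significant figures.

Rearranging t_s ≈ 4/(ζω_n) gives ω_n = 4/(ζ·t_s) = 4/(0.533 × 0.140) = 53.6 rad/s.

ω_n ≈ 53.6 rad/s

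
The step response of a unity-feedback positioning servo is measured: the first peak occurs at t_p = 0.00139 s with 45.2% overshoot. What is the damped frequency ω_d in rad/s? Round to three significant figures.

t_p = π/ω_d, so ω_d = π/0.00139 = 2260 rad/s.

ω_d ≈ 2260 rad/s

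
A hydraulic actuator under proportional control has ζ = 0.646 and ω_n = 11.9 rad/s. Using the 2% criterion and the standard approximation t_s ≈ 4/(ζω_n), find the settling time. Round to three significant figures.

t_s ≈ 4/(ζω_n) = 4/(0.646 × 11.9) = 0.520 s.

t_s ≈ 0.520 s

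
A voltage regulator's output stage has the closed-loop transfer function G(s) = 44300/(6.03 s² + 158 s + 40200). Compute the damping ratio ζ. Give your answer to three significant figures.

Dividing through by 6.03: denominator becomes s² + 26.20 s + 6667.
So ω_n = √6667 = 81.6 rad/s and ζ = 26.20/(2·81.6) = 0.160.

ζ ≈ 0.160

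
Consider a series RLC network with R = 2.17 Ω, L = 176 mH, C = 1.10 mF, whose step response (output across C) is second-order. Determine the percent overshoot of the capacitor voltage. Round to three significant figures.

%OS ≈ 76.3%

For a series RLC circuit (capacitor voltage as output), ω_n = 1/√(LC) = 1/√(176 mH · 1.10 mF) = 71.9 rad/s.
ζ = (R/2)·√(C/L) = (2.17/2)·√(1.10 mF/176 mH) = 0.0858.
Overshoot: exp(−π·0.0858/√(1−0.0858²)) = 0.763, i.e. 76.3%.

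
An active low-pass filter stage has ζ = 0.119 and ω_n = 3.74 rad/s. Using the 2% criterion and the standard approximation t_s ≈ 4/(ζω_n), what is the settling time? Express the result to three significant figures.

t_s ≈ 8.99 s

t_s ≈ 4/(ζω_n) = 4/(0.119 × 3.74) = 8.99 s.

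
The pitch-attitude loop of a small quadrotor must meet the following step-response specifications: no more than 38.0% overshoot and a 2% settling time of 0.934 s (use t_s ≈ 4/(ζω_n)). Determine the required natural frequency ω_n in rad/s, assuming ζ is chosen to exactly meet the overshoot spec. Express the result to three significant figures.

ω_n ≈ 14.5 rad/s

Inverting the overshoot relation: ζ = |ln 0.380|/√(π² + ln²0.380) = 0.294.
Then ω_n = 4/(ζ t_s) = 4/(0.294 × 0.934) = 14.5 rad/s.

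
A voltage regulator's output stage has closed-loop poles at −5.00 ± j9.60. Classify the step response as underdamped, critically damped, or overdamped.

underdamped

Since the poles form a complex-conjugate pair with nonzero imaginary part, the response is underdamped.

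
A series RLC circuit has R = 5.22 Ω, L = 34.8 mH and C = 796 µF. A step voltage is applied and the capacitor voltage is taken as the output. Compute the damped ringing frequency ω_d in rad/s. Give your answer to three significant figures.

ω_d ≈ 175 rad/s

For a series RLC circuit (capacitor voltage as output), ω_n = 1/√(LC) = 1/√(34.8 mH · 796 µF) = 190 rad/s.
ζ = (R/2)·√(C/L) = (5.22/2)·√(796 µF/34.8 mH) = 0.395.
ω_d = 190·√(1 − 0.395²) = 175 rad/s.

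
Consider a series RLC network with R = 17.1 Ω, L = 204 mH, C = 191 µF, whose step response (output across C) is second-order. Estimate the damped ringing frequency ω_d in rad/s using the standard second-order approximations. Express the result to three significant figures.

For a series RLC circuit (capacitor voltage as output), ω_n = 1/√(LC) = 1/√(204 mH · 191 µF) = 160 rad/s.
ζ = (R/2)·√(C/L) = (17.1/2)·√(191 µF/204 mH) = 0.262.
The damped frequency ω_d = ω_n√(1−ζ²) = 155 rad/s.

ω_d ≈ 155 rad/s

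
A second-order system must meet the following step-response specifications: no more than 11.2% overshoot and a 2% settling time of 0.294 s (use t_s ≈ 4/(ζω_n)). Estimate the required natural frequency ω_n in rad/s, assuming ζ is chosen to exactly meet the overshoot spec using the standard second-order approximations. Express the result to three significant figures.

From %OS = 100·exp(−πζ/√(1−ζ²)), invert to get ζ = −ln(OS)/√(π² + ln²(OS)) with OS = 0.112.
−ln 0.112 = 2.189, so ζ = 2.189/√(π² + 4.793) = 0.572.
Then ω_n = 4/(ζ t_s) = 4/(0.572 × 0.294) = 23.8 rad/s.

ω_n ≈ 23.8 rad/s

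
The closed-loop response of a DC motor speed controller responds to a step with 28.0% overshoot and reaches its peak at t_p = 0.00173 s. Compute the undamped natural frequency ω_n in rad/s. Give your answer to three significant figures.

ω_n ≈ 1960 rad/s

The overshoot fixes ζ = −ln(OS)/√(π²+ln²(OS)) = 0.376.
t_p = π/ω_d ⇒ ω_d = 1820 rad/s; then ω_n = ω_d/√(1−ζ²) = 1960 rad/s.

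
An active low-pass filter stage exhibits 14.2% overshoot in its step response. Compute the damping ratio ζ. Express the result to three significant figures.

ζ ≈ 0.528

ζ = −ln(OS)/√(π² + (ln OS)²). With OS = 0.142, ln OS = −1.952 and ζ = 1.952/3.699 = 0.528.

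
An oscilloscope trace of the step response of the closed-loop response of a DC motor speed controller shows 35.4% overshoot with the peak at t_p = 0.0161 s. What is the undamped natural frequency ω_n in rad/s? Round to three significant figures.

ζ from %OS: ζ = |ln 0.354|/√(π²+ln²0.354) = 0.314.
From t_p = π/ω_d, ω_d = π/0.0161 = 195 rad/s, so ω_n = ω_d/√(1−ζ²) = 206 rad/s.

ω_n ≈ 206 rad/s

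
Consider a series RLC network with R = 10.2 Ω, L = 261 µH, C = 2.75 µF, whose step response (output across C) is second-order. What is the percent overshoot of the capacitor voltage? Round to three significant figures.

%OS ≈ 14.5%

For a series RLC circuit (capacitor voltage as output), ω_n = 1/√(LC) = 1/√(261 µH · 2.75 µF) = 37300 rad/s.
ζ = (R/2)·√(C/L) = (10.2/2)·√(2.75 µF/261 µH) = 0.523.
%OS = 100·exp(−πζ/√(1−ζ²)) = 14.5%.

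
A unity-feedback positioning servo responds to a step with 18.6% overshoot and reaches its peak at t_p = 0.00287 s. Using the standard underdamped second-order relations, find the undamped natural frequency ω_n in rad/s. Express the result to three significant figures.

The overshoot fixes ζ = −ln(OS)/√(π²+ln²(OS)) = 0.472.
From t_p = π/ω_d, ω_d = π/0.00287 = 1090 rad/s, so ω_n = ω_d/√(1−ζ²) = 1240 rad/s.

ω_n ≈ 1240 rad/s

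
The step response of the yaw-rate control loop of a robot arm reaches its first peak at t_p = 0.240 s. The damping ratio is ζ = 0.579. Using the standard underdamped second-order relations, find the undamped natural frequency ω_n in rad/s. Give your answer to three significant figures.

ω_n ≈ 16.1 rad/s

Peak time t_p = π/ω_d, so ω_d = π/t_p = π/0.240 = 13.1 rad/s.
ω_n = ω_d/√(1−ζ²) = 13.1/√0.665 = 16.1 rad/s.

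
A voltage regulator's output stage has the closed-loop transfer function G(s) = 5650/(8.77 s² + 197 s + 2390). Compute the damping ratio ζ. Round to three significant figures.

ζ ≈ 0.680

Dividing through by 8.77: denominator becomes s² + 22.46 s + 272.5.
So ω_n = √272.5 = 16.5 rad/s and ζ = 22.46/(2·16.5) = 0.680.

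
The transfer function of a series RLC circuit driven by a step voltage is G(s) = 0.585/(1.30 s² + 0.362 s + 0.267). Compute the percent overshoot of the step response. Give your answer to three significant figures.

%OS ≈ 36.3%

Dividing through by 1.30: denominator becomes s² + 0.2785 s + 0.2054.
So ω_n = √0.2054 = 0.453 rad/s and ζ = 0.2785/(2·0.453) = 0.307.
%OS = 100 e^{−πζ/√(1−ζ²)} with ζ = 0.307 gives 36.3%.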